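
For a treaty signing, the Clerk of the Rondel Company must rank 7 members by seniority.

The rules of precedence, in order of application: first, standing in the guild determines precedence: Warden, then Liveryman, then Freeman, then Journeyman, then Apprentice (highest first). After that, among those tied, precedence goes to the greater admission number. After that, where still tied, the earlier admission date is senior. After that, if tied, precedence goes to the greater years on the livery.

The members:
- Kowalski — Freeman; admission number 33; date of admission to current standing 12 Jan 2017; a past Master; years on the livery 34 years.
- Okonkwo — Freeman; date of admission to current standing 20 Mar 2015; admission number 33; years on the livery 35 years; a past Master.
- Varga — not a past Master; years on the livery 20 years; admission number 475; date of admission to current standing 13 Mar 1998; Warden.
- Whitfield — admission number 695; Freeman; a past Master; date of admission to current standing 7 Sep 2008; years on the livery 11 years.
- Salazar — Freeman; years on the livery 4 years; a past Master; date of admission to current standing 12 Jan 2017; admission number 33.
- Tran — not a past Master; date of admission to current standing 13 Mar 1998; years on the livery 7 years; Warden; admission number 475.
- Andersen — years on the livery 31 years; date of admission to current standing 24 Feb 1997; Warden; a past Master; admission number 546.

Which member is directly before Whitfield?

By standing in the guild: Andersen, Varga and Tran (Warden); then Whitfield, Okonkwo, Kowalski and Salazar (Freeman).
Among Andersen, Varga and Tran, by admission number (higher first): Andersen (546) before Varga and Tran (475).
Varga and Tran both have date of admission to current standing 13 Mar 1998, so the next rule applies.
Among Varga and Tran, by years on the livery (higher first): Varga (20 years) before Tran (7 years).
Among Whitfield, Okonkwo, Kowalski and Salazar, by admission number (higher first): Whitfield (695) before Okonkwo, Kowalski and Salazar (33).
Among Okonkwo, Kowalski and Salazar, by date of admission to current standing (earlier first): Okonkwo (20 Mar 2015) before Kowalski and Salazar (12 Jan 2017).
Among Kowalski and Salazar, by years on the livery (higher first): Kowalski (34 years) before Salazar (4 years).
Order: Andersen, Varga, Tran, Whitfield, Okonkwo, Kowalski, Salazar.

Tran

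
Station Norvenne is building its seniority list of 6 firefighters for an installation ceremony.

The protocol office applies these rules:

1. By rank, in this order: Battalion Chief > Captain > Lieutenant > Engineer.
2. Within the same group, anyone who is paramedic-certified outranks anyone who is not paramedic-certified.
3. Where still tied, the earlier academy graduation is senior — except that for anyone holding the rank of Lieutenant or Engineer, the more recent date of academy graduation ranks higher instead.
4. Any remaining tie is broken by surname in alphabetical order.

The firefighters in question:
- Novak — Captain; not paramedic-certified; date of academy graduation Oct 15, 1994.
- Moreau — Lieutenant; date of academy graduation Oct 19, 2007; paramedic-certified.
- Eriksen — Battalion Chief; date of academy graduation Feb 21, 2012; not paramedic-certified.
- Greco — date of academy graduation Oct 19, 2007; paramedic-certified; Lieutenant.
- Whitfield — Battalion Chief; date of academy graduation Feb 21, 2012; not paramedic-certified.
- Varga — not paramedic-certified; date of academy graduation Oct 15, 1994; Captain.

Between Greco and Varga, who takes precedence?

Varga

By rank: Eriksen and Whitfield (Battalion Chief); then Novak and Varga (Captain); then Greco and Moreau (Lieutenant).
Eriksen and Whitfield are each not paramedic-certified, so the next rule applies.
Eriksen and Whitfield both have date of academy graduation Feb 21, 2012, so the next rule applies.
Among Eriksen and Whitfield, alphabetically by surname: Eriksen before Whitfield.
Novak and Varga are each not paramedic-certified, so the next rule applies.
Novak and Varga both have date of academy graduation Oct 15, 1994, so the next rule applies.
Among Novak and Varga, alphabetically by surname: Novak before Varga.
Greco and Moreau are each paramedic-certified, so the next rule applies.
Greco and Moreau both have date of academy graduation Oct 19, 2007, so the next rule applies.
Among Greco and Moreau, alphabetically by surname: Greco before Moreau.
So Varga takes precedence.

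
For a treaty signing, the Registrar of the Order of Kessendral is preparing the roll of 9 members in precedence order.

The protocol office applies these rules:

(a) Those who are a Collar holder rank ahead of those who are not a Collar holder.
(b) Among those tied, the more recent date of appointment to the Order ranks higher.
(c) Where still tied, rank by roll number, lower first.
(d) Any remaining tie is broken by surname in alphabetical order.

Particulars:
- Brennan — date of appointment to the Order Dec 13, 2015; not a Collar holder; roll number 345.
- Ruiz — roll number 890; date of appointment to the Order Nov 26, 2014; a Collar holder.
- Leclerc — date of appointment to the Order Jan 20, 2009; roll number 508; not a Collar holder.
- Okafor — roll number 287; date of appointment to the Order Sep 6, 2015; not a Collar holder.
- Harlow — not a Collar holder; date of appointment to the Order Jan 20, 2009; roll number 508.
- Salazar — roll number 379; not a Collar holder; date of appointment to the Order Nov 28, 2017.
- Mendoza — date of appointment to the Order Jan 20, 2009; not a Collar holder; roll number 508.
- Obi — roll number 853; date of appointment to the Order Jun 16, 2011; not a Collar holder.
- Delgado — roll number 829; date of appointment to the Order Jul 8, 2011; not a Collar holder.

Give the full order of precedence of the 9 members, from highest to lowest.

Ruiz, Salazar, Brennan, Okafor, Delgado, Obi, Harlow, Leclerc, Mendoza

By the first rule: Ruiz (a Collar holder); then Salazar, Brennan, Okafor, Delgado, Obi, Harlow, Leclerc and Mendoza (each not a Collar holder).
Among Salazar, Brennan, Okafor, Delgado, Obi, Harlow, Leclerc and Mendoza, by date of appointment to the Order (later first): Salazar (Nov 28, 2017) before Brennan (Dec 13, 2015) before Okafor (Sep 6, 2015) before Delgado (Jul 8, 2011) before Obi (Jun 16, 2011) before Harlow, Leclerc and Mendoza (Jan 20, 2009).
Harlow, Leclerc and Mendoza all have roll number 508, so the next rule applies.
Among Harlow, Leclerc and Mendoza, alphabetically by surname: Harlow before Leclerc before Mendoza.
Full order: Ruiz, Salazar, Brennan, Okafor, Delgado, Obi, Harlow, Leclerc, Mendoza.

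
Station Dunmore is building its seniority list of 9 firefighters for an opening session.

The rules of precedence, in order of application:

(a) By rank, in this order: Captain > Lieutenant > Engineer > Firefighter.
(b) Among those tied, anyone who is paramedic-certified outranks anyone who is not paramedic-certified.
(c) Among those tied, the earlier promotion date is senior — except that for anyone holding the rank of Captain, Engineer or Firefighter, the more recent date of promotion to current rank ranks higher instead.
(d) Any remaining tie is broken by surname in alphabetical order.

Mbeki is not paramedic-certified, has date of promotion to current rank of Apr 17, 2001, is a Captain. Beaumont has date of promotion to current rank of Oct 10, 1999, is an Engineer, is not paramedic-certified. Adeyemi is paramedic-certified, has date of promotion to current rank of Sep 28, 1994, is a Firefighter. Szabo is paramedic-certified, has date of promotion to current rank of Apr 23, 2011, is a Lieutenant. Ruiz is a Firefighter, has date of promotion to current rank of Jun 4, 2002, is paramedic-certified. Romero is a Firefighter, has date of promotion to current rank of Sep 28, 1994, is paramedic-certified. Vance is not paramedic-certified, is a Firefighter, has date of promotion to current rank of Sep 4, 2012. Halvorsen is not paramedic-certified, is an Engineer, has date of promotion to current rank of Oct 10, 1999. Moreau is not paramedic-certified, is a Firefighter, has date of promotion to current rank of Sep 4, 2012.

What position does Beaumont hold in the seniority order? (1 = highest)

3

By rank: Mbeki (Captain); then Szabo (Lieutenant); then Beaumont and Halvorsen (Engineer); then Ruiz, Adeyemi, Romero, Moreau and Vance (Firefighter).
Beaumont and Halvorsen are each not paramedic-certified, so the next rule applies.
Beaumont and Halvorsen both have date of promotion to current rank Oct 10, 1999, so the next rule applies.
Among Beaumont and Halvorsen, alphabetically by surname: Beaumont before Halvorsen.
Among Ruiz, Adeyemi, Romero, Moreau and Vance, paramedic-certified before not paramedic-certified: Ruiz, Adeyemi and Romero (paramedic-certified) before Moreau and Vance (not paramedic-certified).
Among Ruiz, Adeyemi and Romero, by date of promotion to current rank (later first) (reversed rule for this group): Ruiz (Jun 4, 2002) before Adeyemi and Romero (Sep 28, 1994).
Among Adeyemi and Romero, alphabetically by surname: Adeyemi before Romero.
Moreau and Vance both have date of promotion to current rank Sep 4, 2012, so the next rule applies.
Among Moreau and Vance, alphabetically by surname: Moreau before Vance.
Order: Mbeki, Szabo, Beaumont, Halvorsen, Ruiz, Adeyemi, Romero, Moreau, Vance. So position 3.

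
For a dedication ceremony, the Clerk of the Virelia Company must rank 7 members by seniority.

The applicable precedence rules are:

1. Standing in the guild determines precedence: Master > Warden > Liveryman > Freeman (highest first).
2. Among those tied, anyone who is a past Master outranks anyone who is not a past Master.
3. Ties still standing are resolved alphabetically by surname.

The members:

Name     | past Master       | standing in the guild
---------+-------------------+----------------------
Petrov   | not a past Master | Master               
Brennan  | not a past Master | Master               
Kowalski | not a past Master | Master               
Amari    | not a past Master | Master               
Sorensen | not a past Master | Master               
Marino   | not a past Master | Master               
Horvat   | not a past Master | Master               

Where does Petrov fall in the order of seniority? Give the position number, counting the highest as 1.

6

By standing in the guild: Amari, Brennan, Horvat, Kowalski, Marino, Petrov and Sorensen (Master).
Amari, Brennan, Horvat, Kowalski, Marino, Petrov and Sorensen are each not a past Master, so the next rule applies.
Among Amari, Brennan, Horvat, Kowalski, Marino, Petrov and Sorensen, alphabetically by surname: Amari before Brennan before Horvat before Kowalski before Marino before Petrov before Sorensen.
Order: Amari, Brennan, Horvat, Kowalski, Marino, Petrov, Sorensen. So position 6.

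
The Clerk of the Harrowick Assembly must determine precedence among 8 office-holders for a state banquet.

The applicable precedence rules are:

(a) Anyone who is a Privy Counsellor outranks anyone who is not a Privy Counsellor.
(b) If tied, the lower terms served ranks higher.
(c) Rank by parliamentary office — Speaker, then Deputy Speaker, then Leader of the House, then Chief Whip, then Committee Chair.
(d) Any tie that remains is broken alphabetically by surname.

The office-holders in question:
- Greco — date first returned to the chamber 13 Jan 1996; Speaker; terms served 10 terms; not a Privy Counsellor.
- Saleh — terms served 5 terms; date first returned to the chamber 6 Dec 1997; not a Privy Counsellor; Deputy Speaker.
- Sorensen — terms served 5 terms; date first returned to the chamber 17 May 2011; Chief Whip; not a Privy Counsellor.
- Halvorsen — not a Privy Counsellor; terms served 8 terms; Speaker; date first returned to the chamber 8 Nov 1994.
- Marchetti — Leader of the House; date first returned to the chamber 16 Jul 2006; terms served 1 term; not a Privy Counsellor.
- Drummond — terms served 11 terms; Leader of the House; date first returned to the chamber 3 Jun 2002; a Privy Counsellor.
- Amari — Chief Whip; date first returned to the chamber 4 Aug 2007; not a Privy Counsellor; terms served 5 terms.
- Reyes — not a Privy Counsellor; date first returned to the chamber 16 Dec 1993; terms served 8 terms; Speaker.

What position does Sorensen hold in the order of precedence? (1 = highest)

By the first rule: Drummond (a Privy Counsellor); then Marchetti, Saleh, Amari, Sorensen, Halvorsen, Reyes and Greco (each not a Privy Counsellor).
Among Marchetti, Saleh, Amari, Sorensen, Halvorsen, Reyes and Greco, by terms served (lower first): Marchetti (1 term) before Saleh, Amari and Sorensen (5 terms) before Halvorsen and Reyes (8 terms) before Greco (10 terms).
Among Saleh, Amari and Sorensen, by parliamentary office: Saleh (Deputy Speaker) before Amari and Sorensen (Chief Whip).
Among Amari and Sorensen, alphabetically by surname: Amari before Sorensen.
Halvorsen and Reyes are each Speaker, so the next rule applies.
Among Halvorsen and Reyes, alphabetically by surname: Halvorsen before Reyes.
Order: Drummond, Marchetti, Saleh, Amari, Sorensen, Halvorsen, Reyes, Greco. So position 5.

5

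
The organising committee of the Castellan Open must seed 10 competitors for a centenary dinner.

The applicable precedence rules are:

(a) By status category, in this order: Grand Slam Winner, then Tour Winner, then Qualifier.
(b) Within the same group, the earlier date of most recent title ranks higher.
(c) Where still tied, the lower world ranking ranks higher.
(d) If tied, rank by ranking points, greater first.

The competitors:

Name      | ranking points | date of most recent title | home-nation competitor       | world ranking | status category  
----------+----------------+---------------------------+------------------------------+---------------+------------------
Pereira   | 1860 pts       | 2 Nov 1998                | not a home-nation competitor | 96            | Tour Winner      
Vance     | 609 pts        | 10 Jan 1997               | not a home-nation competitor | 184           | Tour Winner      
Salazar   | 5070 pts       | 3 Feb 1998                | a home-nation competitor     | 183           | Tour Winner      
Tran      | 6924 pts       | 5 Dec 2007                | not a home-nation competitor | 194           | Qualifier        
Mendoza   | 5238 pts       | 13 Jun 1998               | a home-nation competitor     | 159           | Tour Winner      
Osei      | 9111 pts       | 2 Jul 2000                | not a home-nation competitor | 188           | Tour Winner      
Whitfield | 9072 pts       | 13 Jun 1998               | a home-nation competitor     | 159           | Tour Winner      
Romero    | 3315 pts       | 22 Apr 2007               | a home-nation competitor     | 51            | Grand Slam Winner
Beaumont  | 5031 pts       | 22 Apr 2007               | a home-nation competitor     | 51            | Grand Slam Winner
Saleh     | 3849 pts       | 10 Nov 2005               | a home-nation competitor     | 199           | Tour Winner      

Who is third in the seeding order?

Vance

By status category: Beaumont and Romero (Grand Slam Winner); then Vance, Salazar, Whitfield, Mendoza, Pereira, Osei and Saleh (Tour Winner); then Tran (Qualifier).
Beaumont and Romero both have date of most recent title 22 Apr 2007, so the next rule applies.
Beaumont and Romero both have world ranking 51, so the next rule applies.
Among Beaumont and Romero, by ranking points (higher first): Beaumont (5031 pts) before Romero (3315 pts).
Among Vance, Salazar, Whitfield, Mendoza, Pereira, Osei and Saleh, by date of most recent title (earlier first): Vance (10 Jan 1997) before Salazar (3 Feb 1998) before Whitfield and Mendoza (13 Jun 1998) before Pereira (2 Nov 1998) before Osei (2 Jul 2000) before Saleh (10 Nov 2005).
Whitfield and Mendoza both have world ranking 159, so the next rule applies.
Among Whitfield and Mendoza, by ranking points (higher first): Whitfield (9072 pts) before Mendoza (5238 pts).
Order: Beaumont, Romero, Vance, Salazar, Whitfield, Mendoza, Pereira, Osei, Saleh, Tran.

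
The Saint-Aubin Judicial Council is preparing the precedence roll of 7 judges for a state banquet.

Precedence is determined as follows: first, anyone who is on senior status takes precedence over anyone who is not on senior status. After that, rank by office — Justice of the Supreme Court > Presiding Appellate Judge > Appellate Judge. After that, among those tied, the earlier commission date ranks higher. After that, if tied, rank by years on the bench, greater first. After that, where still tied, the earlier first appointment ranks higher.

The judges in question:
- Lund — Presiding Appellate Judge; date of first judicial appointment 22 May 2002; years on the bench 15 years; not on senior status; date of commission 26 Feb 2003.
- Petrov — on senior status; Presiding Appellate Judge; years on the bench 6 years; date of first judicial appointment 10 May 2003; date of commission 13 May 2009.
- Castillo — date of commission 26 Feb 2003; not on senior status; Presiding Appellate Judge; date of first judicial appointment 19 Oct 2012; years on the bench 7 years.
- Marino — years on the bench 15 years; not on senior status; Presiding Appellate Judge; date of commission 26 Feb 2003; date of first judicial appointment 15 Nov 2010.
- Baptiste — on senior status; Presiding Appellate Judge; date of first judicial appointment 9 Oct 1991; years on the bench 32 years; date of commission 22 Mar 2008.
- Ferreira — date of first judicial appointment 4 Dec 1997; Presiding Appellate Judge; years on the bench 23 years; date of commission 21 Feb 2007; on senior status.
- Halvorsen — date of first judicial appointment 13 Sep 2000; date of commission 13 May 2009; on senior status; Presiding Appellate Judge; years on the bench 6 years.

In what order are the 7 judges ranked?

By the first rule: Ferreira, Baptiste, Halvorsen and Petrov (each on senior status); then Lund, Marino and Castillo (each not on senior status).
Ferreira, Baptiste, Halvorsen and Petrov are each Presiding Appellate Judge, so the next rule applies.
Among Ferreira, Baptiste, Halvorsen and Petrov, by date of commission (earlier first): Ferreira (21 Feb 2007) before Baptiste (22 Mar 2008) before Halvorsen and Petrov (13 May 2009).
Halvorsen and Petrov both have years on the bench 6 years, so the next rule applies.
Among Halvorsen and Petrov, by date of first judicial appointment (earlier first): Halvorsen (13 Sep 2000) before Petrov (10 May 2003).
Lund, Marino and Castillo are each Presiding Appellate Judge, so the next rule applies.
Lund, Marino and Castillo all have date of commission 26 Feb 2003, so the next rule applies.
Among Lund, Marino and Castillo, by years on the bench (higher first): Lund and Marino (15 years) before Castillo (7 years).
Among Lund and Marino, by date of first judicial appointment (earlier first): Lund (22 May 2002) before Marino (15 Nov 2010).
Full order: Ferreira, Baptiste, Halvorsen, Petrov, Lund, Marino, Castillo.

Ferreira, Baptiste, Halvorsen, Petrov, Lund, Marino, Castillo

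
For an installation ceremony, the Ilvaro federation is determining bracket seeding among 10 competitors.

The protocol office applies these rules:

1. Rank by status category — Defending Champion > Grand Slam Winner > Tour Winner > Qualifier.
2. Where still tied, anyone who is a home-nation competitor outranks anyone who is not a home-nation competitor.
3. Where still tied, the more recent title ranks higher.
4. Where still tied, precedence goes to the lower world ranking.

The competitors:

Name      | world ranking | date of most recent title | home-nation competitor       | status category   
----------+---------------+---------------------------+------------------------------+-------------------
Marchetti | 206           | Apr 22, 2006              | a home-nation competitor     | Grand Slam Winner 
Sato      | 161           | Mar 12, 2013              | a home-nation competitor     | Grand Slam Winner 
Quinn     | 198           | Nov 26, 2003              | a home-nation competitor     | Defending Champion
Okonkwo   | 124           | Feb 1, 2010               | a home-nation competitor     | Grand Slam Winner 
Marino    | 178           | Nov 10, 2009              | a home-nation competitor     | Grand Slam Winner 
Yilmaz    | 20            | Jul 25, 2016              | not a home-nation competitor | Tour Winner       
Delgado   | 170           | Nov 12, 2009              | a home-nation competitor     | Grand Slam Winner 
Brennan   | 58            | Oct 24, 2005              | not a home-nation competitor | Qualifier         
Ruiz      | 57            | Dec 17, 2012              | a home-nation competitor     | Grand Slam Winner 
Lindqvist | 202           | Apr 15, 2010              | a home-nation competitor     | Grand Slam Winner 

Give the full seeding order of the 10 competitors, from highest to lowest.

By status category: Quinn (Defending Champion); then Sato, Ruiz, Lindqvist, Okonkwo, Delgado, Marino and Marchetti (Grand Slam Winner); then Yilmaz (Tour Winner); then Brennan (Qualifier).
Sato, Ruiz, Lindqvist, Okonkwo, Delgado, Marino and Marchetti are each a home-nation competitor, so the next rule applies.
Among Sato, Ruiz, Lindqvist, Okonkwo, Delgado, Marino and Marchetti, by date of most recent title (later first): Sato (Mar 12, 2013) before Ruiz (Dec 17, 2012) before Lindqvist (Apr 15, 2010) before Okonkwo (Feb 1, 2010) before Delgado (Nov 12, 2009) before Marino (Nov 10, 2009) before Marchetti (Apr 22, 2006).
Full order: Quinn, Sato, Ruiz, Lindqvist, Okonkwo, Delgado, Marino, Marchetti, Yilmaz, Brennan.

Quinn, Sato, Ruiz, Lindqvist, Okonkwo, Delgado, Marino, Marchetti, Yilmaz, Brennan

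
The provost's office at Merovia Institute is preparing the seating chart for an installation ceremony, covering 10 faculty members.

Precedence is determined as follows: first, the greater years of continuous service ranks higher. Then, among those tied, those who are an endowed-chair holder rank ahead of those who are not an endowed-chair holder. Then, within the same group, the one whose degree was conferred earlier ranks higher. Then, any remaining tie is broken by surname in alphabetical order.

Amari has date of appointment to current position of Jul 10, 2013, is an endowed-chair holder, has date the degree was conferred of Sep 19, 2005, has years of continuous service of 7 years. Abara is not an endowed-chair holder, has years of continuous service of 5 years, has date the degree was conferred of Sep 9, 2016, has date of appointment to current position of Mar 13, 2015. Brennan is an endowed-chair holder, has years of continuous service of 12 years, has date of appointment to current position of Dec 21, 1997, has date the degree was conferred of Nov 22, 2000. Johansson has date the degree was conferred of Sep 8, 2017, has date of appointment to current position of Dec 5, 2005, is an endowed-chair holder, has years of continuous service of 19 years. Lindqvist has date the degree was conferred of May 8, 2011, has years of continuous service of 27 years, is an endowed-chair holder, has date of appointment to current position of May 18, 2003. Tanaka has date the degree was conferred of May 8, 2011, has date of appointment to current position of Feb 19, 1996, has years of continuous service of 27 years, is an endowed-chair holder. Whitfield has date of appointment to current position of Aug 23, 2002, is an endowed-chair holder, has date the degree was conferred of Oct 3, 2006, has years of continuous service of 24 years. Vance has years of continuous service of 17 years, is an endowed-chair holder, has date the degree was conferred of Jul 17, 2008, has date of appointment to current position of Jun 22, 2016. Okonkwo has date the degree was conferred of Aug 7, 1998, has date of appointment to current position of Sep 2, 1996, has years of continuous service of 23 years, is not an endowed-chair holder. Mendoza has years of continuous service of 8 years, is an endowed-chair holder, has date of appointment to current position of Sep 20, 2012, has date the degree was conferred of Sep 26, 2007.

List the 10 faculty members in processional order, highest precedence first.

By years of continuous service (higher first): Lindqvist and Tanaka (both 27 years); then Whitfield (24 years); then Okonkwo (23 years); then Johansson (19 years); then Vance (17 years); then Brennan (12 years); then Mendoza (8 years); then Amari (7 years); then Abara (5 years).
Lindqvist and Tanaka are each an endowed-chair holder, so the next rule applies.
Lindqvist and Tanaka both have date the degree was conferred May 8, 2011, so the next rule applies.
Among Lindqvist and Tanaka, alphabetically by surname: Lindqvist before Tanaka.
Full order: Lindqvist, Tanaka, Whitfield, Okonkwo, Johansson, Vance, Brennan, Mendoza, Amari, Abara.

Lindqvist, Tanaka, Whitfield, Okonkwo, Johansson, Vance, Brennan, Mendoza, Amari, Abara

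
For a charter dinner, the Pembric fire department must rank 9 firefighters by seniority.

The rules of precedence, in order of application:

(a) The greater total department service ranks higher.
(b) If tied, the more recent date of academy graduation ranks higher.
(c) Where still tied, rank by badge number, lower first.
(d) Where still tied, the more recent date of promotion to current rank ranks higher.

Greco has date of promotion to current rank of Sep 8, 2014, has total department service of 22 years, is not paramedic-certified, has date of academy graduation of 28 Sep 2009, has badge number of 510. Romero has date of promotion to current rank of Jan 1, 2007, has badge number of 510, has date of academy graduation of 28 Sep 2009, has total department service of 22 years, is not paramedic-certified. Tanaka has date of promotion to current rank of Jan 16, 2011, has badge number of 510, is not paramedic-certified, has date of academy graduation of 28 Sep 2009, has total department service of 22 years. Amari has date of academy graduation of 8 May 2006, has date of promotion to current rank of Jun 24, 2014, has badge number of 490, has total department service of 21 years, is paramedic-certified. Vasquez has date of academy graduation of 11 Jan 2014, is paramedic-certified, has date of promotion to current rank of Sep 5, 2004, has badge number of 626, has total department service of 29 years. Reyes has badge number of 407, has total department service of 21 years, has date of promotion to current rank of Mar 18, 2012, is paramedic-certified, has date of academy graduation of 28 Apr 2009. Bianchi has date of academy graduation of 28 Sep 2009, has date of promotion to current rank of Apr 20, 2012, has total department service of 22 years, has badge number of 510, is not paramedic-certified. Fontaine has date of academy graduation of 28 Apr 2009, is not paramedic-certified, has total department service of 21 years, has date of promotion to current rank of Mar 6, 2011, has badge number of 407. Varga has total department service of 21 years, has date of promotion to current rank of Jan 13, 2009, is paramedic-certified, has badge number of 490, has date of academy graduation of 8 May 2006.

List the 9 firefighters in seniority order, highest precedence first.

Vasquez, Greco, Bianchi, Tanaka, Romero, Reyes, Fontaine, Amari, Varga

By total department service (higher first): Vasquez (29 years); then Greco, Bianchi, Tanaka and Romero (each 22 years); then Reyes, Fontaine, Amari and Varga (each 21 years).
Greco, Bianchi, Tanaka and Romero all have date of academy graduation 28 Sep 2009, so the next rule applies.
Greco, Bianchi, Tanaka and Romero all have badge number 510, so the next rule applies.
Among Greco, Bianchi, Tanaka and Romero, by date of promotion to current rank (later first): Greco (Sep 8, 2014) before Bianchi (Apr 20, 2012) before Tanaka (Jan 16, 2011) before Romero (Jan 1, 2007).
Among Reyes, Fontaine, Amari and Varga, by date of academy graduation (later first): Reyes and Fontaine (28 Apr 2009) before Amari and Varga (8 May 2006).
Reyes and Fontaine both have badge number 407, so the next rule applies.
Among Reyes and Fontaine, by date of promotion to current rank (later first): Reyes (Mar 18, 2012) before Fontaine (Mar 6, 2011).
Amari and Varga both have badge number 490, so the next rule applies.
Among Amari and Varga, by date of promotion to current rank (later first): Amari (Jun 24, 2014) before Varga (Jan 13, 2009).
Full order: Vasquez, Greco, Bianchi, Tanaka, Romero, Reyes, Fontaine, Amari, Varga.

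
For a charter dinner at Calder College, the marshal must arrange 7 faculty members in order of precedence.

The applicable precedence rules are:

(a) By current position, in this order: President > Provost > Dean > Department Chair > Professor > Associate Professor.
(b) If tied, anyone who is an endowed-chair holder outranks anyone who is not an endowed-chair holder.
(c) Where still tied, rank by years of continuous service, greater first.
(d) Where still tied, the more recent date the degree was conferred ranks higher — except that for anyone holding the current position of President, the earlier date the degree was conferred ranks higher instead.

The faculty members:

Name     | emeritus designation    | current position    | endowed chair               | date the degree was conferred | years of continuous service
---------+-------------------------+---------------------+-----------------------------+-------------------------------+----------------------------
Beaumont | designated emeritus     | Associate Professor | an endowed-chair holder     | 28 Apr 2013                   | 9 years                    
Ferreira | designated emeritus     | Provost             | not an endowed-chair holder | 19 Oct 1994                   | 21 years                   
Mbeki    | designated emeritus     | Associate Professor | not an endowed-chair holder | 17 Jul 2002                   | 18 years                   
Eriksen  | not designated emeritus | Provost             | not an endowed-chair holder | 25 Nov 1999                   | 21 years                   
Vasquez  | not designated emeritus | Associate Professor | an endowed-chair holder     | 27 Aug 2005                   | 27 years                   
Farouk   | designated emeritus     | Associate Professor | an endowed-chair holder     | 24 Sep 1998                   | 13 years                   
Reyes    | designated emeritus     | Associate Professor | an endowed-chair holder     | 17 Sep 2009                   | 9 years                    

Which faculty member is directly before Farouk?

Vasquez

By current position: Eriksen and Ferreira (Provost); then Vasquez, Farouk, Beaumont, Reyes and Mbeki (Associate Professor).
Eriksen and Ferreira are each not an endowed-chair holder, so the next rule applies.
Eriksen and Ferreira both have years of continuous service 21 years, so the next rule applies.
Among Eriksen and Ferreira, by date the degree was conferred (later first): Eriksen (25 Nov 1999) before Ferreira (19 Oct 1994).
Among Vasquez, Farouk, Beaumont, Reyes and Mbeki, an endowed-chair holder before not an endowed-chair holder: Vasquez, Farouk, Beaumont and Reyes (an endowed-chair holder) before Mbeki (not an endowed-chair holder).
Among Vasquez, Farouk, Beaumont and Reyes, by years of continuous service (higher first): Vasquez (27 years) before Farouk (13 years) before Beaumont and Reyes (9 years).
Among Beaumont and Reyes, by date the degree was conferred (later first): Beaumont (28 Apr 2013) before Reyes (17 Sep 2009).
Order: Eriksen, Ferreira, Vasquez, Farouk, Beaumont, Reyes, Mbeki.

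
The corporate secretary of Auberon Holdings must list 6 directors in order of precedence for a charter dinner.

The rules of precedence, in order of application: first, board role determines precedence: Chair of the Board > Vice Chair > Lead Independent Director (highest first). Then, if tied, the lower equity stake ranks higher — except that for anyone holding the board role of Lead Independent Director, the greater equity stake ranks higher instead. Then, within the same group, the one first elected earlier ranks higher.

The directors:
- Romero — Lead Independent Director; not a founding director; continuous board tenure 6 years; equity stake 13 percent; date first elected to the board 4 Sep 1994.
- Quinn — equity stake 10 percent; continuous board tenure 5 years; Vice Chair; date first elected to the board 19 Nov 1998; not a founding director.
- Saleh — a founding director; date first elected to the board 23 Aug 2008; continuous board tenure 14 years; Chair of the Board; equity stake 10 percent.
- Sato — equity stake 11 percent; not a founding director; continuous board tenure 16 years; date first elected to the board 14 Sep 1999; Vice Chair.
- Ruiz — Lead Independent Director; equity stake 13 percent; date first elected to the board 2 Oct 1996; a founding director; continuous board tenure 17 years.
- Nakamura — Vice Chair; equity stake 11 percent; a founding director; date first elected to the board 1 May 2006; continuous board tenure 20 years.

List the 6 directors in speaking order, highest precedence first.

Saleh, Quinn, Sato, Nakamura, Romero, Ruiz

By board role: Saleh (Chair of the Board); then Quinn, Sato and Nakamura (Vice Chair); then Romero and Ruiz (Lead Independent Director).
Among Quinn, Sato and Nakamura, by equity stake (lower first): Quinn (10 percent) before Sato and Nakamura (11 percent).
Among Sato and Nakamura, by date first elected to the board (earlier first): Sato (14 Sep 1999) before Nakamura (1 May 2006).
Romero and Ruiz both have equity stake 13 percent, so the next rule applies.
Among Romero and Ruiz, by date first elected to the board (earlier first): Romero (4 Sep 1994) before Ruiz (2 Oct 1996).
Full order: Saleh, Quinn, Sato, Nakamura, Romero, Ruiz.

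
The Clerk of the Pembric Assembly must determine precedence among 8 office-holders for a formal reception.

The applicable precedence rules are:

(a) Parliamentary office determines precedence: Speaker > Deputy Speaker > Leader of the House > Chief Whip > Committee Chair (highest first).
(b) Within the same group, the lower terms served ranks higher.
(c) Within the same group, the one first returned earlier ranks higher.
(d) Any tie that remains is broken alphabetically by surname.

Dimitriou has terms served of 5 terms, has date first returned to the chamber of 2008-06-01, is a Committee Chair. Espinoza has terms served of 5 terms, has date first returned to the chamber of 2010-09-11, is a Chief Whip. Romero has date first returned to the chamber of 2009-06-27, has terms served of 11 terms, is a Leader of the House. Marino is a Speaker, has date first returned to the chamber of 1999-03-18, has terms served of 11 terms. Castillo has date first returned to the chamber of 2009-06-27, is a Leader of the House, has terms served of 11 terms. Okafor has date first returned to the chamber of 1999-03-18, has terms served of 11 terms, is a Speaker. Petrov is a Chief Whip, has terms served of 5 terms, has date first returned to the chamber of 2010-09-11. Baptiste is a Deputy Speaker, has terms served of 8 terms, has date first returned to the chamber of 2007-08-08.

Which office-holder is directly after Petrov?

Dimitriou

By parliamentary office: Marino and Okafor (Speaker); then Baptiste (Deputy Speaker); then Castillo and Romero (Leader of the House); then Espinoza and Petrov (Chief Whip); then Dimitriou (Committee Chair).
Marino and Okafor both have terms served 11 terms, so the next rule applies.
Marino and Okafor both have date first returned to the chamber 1999-03-18, so the next rule applies.
Among Marino and Okafor, alphabetically by surname: Marino before Okafor.
Castillo and Romero both have terms served 11 terms, so the next rule applies.
Castillo and Romero both have date first returned to the chamber 2009-06-27, so the next rule applies.
Among Castillo and Romero, alphabetically by surname: Castillo before Romero.
Espinoza and Petrov both have terms served 5 terms, so the next rule applies.
Espinoza and Petrov both have date first returned to the chamber 2010-09-11, so the next rule applies.
Among Espinoza and Petrov, alphabetically by surname: Espinoza before Petrov.
Order: Marino, Okafor, Baptiste, Castillo, Romero, Espinoza, Petrov, Dimitriou.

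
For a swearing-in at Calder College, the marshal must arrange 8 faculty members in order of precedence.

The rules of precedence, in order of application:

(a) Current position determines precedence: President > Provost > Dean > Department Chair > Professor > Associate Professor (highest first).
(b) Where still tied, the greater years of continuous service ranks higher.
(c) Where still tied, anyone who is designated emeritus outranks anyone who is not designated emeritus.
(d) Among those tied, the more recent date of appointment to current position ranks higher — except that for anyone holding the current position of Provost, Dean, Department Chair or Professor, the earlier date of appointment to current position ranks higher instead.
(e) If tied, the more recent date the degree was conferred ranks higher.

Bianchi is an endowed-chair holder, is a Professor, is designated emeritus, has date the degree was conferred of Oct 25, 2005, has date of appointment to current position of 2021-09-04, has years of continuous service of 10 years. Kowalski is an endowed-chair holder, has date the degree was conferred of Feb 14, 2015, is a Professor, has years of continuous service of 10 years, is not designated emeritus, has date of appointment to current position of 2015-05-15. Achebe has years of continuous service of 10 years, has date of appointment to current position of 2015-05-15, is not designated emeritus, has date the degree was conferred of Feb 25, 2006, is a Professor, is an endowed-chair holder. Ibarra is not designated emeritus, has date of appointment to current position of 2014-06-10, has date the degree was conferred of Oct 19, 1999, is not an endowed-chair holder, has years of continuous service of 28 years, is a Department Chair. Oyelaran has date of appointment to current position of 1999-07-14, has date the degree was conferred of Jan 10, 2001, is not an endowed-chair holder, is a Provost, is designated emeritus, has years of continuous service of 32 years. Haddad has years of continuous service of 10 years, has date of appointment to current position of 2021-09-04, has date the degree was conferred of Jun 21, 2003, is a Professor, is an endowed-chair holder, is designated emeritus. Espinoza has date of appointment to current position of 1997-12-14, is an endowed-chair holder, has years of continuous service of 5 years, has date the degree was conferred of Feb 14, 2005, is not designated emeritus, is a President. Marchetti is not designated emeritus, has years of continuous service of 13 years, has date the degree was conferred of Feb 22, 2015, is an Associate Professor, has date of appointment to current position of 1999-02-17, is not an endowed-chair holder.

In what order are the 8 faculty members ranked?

Espinoza, Oyelaran, Ibarra, Bianchi, Haddad, Kowalski, Achebe, Marchetti

By current position: Espinoza (President); then Oyelaran (Provost); then Ibarra (Department Chair); then Bianchi, Haddad, Kowalski and Achebe (Professor); then Marchetti (Associate Professor).
Bianchi, Haddad, Kowalski and Achebe all have years of continuous service 10 years, so the next rule applies.
Among Bianchi, Haddad, Kowalski and Achebe, designated emeritus before not designated emeritus: Bianchi and Haddad (designated emeritus) before Kowalski and Achebe (not designated emeritus).
Bianchi and Haddad both have date of appointment to current position 2021-09-04, so the next rule applies.
Among Bianchi and Haddad, by date the degree was conferred (later first): Bianchi (Oct 25, 2005) before Haddad (Jun 21, 2003).
Kowalski and Achebe both have date of appointment to current position 2015-05-15, so the next rule applies.
Among Kowalski and Achebe, by date the degree was conferred (later first): Kowalski (Feb 14, 2015) before Achebe (Feb 25, 2006).
Full order: Espinoza, Oyelaran, Ibarra, Bianchi, Haddad, Kowalski, Achebe, Marchetti.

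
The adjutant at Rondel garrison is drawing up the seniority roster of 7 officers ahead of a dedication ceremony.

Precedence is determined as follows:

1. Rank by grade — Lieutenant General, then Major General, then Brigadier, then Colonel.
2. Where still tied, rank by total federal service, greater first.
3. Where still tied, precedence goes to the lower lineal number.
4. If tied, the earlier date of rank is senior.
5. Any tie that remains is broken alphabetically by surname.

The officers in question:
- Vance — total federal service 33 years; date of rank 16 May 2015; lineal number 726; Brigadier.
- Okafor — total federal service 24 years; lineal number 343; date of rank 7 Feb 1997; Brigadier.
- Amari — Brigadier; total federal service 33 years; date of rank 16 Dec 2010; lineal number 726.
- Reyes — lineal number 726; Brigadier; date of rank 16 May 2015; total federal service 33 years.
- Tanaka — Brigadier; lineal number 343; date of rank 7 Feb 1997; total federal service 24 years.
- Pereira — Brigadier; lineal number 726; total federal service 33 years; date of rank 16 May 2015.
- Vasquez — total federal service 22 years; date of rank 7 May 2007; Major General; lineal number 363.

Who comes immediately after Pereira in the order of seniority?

By grade: Vasquez (Major General); then Amari, Pereira, Reyes, Vance, Okafor and Tanaka (Brigadier).
Among Amari, Pereira, Reyes, Vance, Okafor and Tanaka, by total federal service (higher first): Amari, Pereira, Reyes and Vance (33 years) before Okafor and Tanaka (24 years).
Amari, Pereira, Reyes and Vance all have lineal number 726, so the next rule applies.
Among Amari, Pereira, Reyes and Vance, by date of rank (earlier first): Amari (16 Dec 2010) before Pereira, Reyes and Vance (16 May 2015).
Among Pereira, Reyes and Vance, alphabetically by surname: Pereira before Reyes before Vance.
Okafor and Tanaka both have lineal number 343, so the next rule applies.
Okafor and Tanaka both have date of rank 7 Feb 1997, so the next rule applies.
Among Okafor and Tanaka, alphabetically by surname: Okafor before Tanaka.
Order: Vasquez, Amari, Pereira, Reyes, Vance, Okafor, Tanaka.

Reyes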